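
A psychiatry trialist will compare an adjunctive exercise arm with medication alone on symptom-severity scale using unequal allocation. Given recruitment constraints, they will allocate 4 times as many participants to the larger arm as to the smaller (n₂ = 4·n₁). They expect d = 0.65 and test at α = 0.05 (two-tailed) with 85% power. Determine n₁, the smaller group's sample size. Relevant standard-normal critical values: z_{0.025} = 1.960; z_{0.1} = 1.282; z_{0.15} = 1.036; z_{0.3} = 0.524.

With allocation ratio k = n₂/n₁ = 4, Var(x̄₁−x̄₂) = σ²(1/n₁ + 1/(k·n₁)) = σ²·(k+1)/(k·n₁).
So n₁ = (1 + 1/k)·((z_{α/2} + z_β)/d)² = 1.250 × (2.996/0.65)².
n₁ = 1.250 × 21.25 = 26.6.
Round up: n₁ = 27, giving n₂ = 4 × 27 = 108.

n₁ = 27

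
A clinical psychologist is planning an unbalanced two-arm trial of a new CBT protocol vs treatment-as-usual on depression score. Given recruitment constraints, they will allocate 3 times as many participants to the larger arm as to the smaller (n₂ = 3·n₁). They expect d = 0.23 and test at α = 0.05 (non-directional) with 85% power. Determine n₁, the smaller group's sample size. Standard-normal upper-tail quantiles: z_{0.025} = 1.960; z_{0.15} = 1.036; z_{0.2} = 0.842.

n₁ = 227

With allocation ratio k = n₂/n₁ = 3, Var(x̄₁−x̄₂) = σ²(1/n₁ + 1/(k·n₁)) = σ²·(k+1)/(k·n₁).
So n₁ = (1 + 1/k)·((z_{α/2} + z_β)/d)² = 1.333 × (2.996/0.23)².
n₁ = 1.333 × 169.68 = 226.2.
Round up: n₁ = 227, giving n₂ = 3 × 227 = 681.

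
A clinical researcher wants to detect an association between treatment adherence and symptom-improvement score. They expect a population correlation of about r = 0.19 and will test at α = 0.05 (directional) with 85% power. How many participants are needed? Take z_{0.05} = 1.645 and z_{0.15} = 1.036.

Fisher's z: C = ½·ln((1+r)/(1−r)) = ½·ln(1.4691) = 0.1923.
n = ((z_{α} + z_β)/C)² + 3.
(1.645 + 1.036) / 0.1923 = 2.681 / 0.1923 = 13.942.
n = 13.942² + 3 = 194.37 + 3 = 197.4.
Round up.

n = 198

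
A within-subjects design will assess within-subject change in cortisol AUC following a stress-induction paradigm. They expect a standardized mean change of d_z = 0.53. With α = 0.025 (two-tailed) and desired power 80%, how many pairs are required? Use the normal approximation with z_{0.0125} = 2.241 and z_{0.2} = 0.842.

For a paired (one-sample on differences) test: n = ((z_{α/2} + z_β) / d)².
z_{α/2} + z_β = 2.241 + 0.842 = 3.083.
n = (3.083 / 0.53)² = 5.817² = 33.84.
Round up.

n = 34 pairs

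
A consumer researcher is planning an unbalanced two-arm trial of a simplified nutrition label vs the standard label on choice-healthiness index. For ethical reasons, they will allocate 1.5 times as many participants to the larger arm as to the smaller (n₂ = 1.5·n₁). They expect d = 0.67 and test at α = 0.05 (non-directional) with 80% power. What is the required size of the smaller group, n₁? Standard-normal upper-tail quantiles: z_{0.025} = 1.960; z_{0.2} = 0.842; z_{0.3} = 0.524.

With allocation ratio k = n₂/n₁ = 1.5, Var(x̄₁−x̄₂) = σ²(1/n₁ + 1/(k·n₁)) = σ²·(k+1)/(k·n₁).
So n₁ = (1 + 1/k)·((z_{α/2} + z_β)/d)² = 1.667 × (2.802/0.67)².
n₁ = 1.667 × 17.49 = 29.1.
Round up: n₁ = 30, giving n₂ = 1.5 × 30 = 45.

n₁ = 30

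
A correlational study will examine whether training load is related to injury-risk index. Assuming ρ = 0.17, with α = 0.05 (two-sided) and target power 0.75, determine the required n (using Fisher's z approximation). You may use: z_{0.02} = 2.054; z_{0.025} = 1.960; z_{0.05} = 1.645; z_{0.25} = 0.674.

Fisher's z: C = ½·ln((1+r)/(1−r)) = ½·ln(1.4096) = 0.1717.
n = ((z_{α/2} + z_β)/C)² + 3.
(1.960 + 0.674) / 0.1717 = 2.634 / 0.1717 = 15.341.
n = 15.341² + 3 = 235.34 + 3 = 238.3.
Round up.

n = 239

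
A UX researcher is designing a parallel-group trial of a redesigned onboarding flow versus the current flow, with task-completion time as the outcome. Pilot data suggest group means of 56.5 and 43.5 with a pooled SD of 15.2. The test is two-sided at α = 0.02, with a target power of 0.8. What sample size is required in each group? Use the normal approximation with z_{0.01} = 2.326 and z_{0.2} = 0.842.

n = 28 per group

Cohen's d = |M₁ − M₂| / SD_pooled = |56.5 − 43.5| / 15.2 = 13.0 / 15.2 = 0.855.
For two independent groups with equal n: n = 2·((z_{α/2} + z_β) / d)².
z_{α/2} + z_β = 2.326 + 0.842 = 3.168.
n = 2 × (3.168 / 0.855)² = 2 × 3.705² = 2 × 13.73 = 27.5.
Round up to the next whole participant.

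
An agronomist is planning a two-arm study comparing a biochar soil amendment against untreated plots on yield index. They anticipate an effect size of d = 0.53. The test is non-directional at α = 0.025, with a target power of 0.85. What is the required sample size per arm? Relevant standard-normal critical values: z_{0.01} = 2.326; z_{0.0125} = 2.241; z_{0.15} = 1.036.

n = 77 per group

For two independent groups with equal n: n = 2·((z_{α/2} + z_β) / d)².
z_{α/2} + z_β = 2.241 + 1.036 = 3.277.
n = 2 × (3.277 / 0.53)² = 2 × 6.183² = 2 × 38.23 = 76.5.
Round up to the next whole participant.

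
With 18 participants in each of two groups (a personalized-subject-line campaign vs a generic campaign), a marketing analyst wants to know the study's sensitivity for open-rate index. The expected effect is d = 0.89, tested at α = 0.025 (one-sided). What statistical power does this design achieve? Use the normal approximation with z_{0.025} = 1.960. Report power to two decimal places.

power ≈ 0.76

For two equal groups, power = Φ(d·√(n/2) − z_{α}).
d·√(n/2) = 0.89 × √(18/2) = 0.89 × 3.000 = 2.670.
z_β = 2.670 − 1.960 = 0.710.
Power = Φ(0.710) = 0.761.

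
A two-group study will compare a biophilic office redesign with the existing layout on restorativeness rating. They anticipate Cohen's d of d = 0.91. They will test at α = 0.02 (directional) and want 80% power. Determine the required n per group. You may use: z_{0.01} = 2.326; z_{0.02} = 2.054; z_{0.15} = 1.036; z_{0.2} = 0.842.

n = 21 per group

For two independent groups with equal n: n = 2·((z_{α} + z_β) / d)².
z_{α} + z_β = 2.054 + 0.842 = 2.896.
n = 2 × (2.896 / 0.91)² = 2 × 3.182² = 2 × 10.13 = 20.3.
Round up to the next whole participant.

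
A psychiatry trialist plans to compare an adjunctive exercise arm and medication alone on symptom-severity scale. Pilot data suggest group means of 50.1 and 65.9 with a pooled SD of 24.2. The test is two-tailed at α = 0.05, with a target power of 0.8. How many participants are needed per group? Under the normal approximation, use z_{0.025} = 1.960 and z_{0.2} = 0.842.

n = 37 per group

Cohen's d = |M₁ − M₂| / SD_pooled = |50.1 − 65.9| / 24.2 = 15.8 / 24.2 = 0.653.
For two independent groups with equal n: n = 2·((z_{α/2} + z_β) / d)².
z_{α/2} + z_β = 1.960 + 0.842 = 2.802.
n = 2 × (2.802 / 0.653)² = 2 × 4.291² = 2 × 18.41 = 36.8.
Round up to the next whole participant.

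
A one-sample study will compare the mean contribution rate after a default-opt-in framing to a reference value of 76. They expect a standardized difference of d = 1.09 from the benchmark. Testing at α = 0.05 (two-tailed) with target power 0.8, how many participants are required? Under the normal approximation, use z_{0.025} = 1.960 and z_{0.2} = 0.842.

n = 7

For a one-sample test: n = ((z_{α/2} + z_β) / d)².
z_{α/2} + z_β = 1.960 + 0.842 = 2.802.
n = (2.802 / 1.09)² = 2.571² = 6.61.
Round up.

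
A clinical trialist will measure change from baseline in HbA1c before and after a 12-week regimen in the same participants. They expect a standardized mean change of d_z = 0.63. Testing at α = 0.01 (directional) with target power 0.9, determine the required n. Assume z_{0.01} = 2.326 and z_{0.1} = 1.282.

n = 33 pairs

For a paired (one-sample on differences) test: n = ((z_{α} + z_β) / d)².
z_{α} + z_β = 2.326 + 1.282 = 3.608.
n = (3.608 / 0.63)² = 5.727² = 32.80.
Round up.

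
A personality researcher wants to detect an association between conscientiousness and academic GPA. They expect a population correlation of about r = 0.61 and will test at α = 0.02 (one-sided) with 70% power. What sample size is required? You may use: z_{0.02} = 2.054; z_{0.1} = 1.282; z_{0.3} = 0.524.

Fisher's z: C = ½·ln((1+r)/(1−r)) = ½·ln(4.1282) = 0.7089.
n = ((z_{α} + z_β)/C)² + 3.
(2.054 + 0.524) / 0.7089 = 2.578 / 0.7089 = 3.637.
n = 3.637² + 3 = 13.23 + 3 = 16.2.
Round up.

n = 17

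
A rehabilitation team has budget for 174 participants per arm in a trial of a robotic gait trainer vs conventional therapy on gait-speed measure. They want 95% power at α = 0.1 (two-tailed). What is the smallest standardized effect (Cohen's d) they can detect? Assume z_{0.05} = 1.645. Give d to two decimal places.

For two independent groups of n = 174 each: d_min = (z_{α/2} + z_β)·√(2/n).
z-sum = 1.645 + 1.645 = 3.290.
d_min = 3.290 × √(2/174) = 3.290 × 0.1072 = 0.353.

d_min ≈ 0.35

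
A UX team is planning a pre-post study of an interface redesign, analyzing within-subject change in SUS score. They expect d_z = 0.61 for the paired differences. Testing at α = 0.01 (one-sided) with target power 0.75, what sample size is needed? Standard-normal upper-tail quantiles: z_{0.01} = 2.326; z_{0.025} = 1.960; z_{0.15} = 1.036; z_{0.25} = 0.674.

n = 25 pairs

For a paired (one-sample on differences) test: n = ((z_{α} + z_β) / d)².
z_{α} + z_β = 2.326 + 0.674 = 3.000.
n = (3.000 / 0.61)² = 4.918² = 24.19.
Round up.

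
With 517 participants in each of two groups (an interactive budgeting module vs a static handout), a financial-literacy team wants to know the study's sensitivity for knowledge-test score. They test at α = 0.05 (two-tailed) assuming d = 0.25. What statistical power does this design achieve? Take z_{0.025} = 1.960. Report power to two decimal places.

power ≈ 0.98

For two equal groups, power = Φ(d·√(n/2) − z_{α/2}).
d·√(n/2) = 0.25 × √(517/2) = 0.25 × 16.078 = 4.019.
z_β = 4.019 − 1.960 = 2.059.
Power = Φ(2.059) = 0.980.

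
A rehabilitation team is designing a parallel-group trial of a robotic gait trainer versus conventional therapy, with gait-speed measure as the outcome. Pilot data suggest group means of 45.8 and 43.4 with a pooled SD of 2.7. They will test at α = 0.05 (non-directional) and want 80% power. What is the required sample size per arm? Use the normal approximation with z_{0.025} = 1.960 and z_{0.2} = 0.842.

n = 20 per group

Cohen's d = |M₁ − M₂| / SD_pooled = |45.8 − 43.4| / 2.7 = 2.4 / 2.7 = 0.889.
For two independent groups with equal n: n = 2·((z_{α/2} + z_β) / d)².
z_{α/2} + z_β = 1.960 + 0.842 = 2.802.
n = 2 × (2.802 / 0.889)² = 2 × 3.152² = 2 × 9.93 = 19.9.
Round up to the next whole participant.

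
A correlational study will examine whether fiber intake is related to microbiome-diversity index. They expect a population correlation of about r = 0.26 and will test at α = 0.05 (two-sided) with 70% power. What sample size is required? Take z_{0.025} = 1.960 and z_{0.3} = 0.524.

Fisher's z: C = ½·ln((1+r)/(1−r)) = ½·ln(1.7027) = 0.2661.
n = ((z_{α/2} + z_β)/C)² + 3.
(1.960 + 0.524) / 0.2661 = 2.484 / 0.2661 = 9.335.
n = 9.335² + 3 = 87.14 + 3 = 90.1.
Round up.

n = 91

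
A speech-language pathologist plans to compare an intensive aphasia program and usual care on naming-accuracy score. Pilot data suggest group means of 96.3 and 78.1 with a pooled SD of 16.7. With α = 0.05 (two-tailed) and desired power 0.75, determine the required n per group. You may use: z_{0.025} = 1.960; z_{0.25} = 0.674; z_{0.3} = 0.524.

n = 12 per group

Cohen's d = |M₁ − M₂| / SD_pooled = |96.3 − 78.1| / 16.7 = 18.2 / 16.7 = 1.090.
For two independent groups with equal n: n = 2·((z_{α/2} + z_β) / d)².
z_{α/2} + z_β = 1.960 + 0.674 = 2.634.
n = 2 × (2.634 / 1.090)² = 2 × 2.417² = 2 × 5.84 = 11.7.
Round up to the next whole participant.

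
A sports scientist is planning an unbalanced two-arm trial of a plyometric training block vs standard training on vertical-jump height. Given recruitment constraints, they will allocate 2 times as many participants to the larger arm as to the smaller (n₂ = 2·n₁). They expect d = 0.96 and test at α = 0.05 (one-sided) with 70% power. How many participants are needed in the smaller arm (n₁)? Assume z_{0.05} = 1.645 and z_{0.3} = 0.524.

n₁ = 8

With allocation ratio k = n₂/n₁ = 2, Var(x̄₁−x̄₂) = σ²(1/n₁ + 1/(k·n₁)) = σ²·(k+1)/(k·n₁).
So n₁ = (1 + 1/k)·((z_{α} + z_β)/d)² = 1.500 × (2.169/0.96)².
n₁ = 1.500 × 5.10 = 7.7.
Round up: n₁ = 8, giving n₂ = 2 × 8 = 16.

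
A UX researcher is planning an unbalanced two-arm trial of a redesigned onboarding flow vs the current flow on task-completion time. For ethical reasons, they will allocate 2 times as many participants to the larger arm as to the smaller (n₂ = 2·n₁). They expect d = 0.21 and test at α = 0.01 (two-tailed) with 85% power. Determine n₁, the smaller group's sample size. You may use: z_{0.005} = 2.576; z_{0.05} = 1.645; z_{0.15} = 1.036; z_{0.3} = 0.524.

With allocation ratio k = n₂/n₁ = 2, Var(x̄₁−x̄₂) = σ²(1/n₁ + 1/(k·n₁)) = σ²·(k+1)/(k·n₁).
So n₁ = (1 + 1/k)·((z_{α/2} + z_β)/d)² = 1.500 × (3.612/0.21)².
n₁ = 1.500 × 295.84 = 443.8.
Round up: n₁ = 444, giving n₂ = 2 × 444 = 888.

n₁ = 444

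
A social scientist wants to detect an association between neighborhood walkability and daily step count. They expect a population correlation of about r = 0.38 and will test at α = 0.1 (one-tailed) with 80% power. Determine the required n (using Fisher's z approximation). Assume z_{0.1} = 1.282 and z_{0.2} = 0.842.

n = 32

Fisher's z: C = ½·ln((1+r)/(1−r)) = ½·ln(2.2258) = 0.4001.
n = ((z_{α} + z_β)/C)² + 3.
(1.282 + 0.842) / 0.4001 = 2.124 / 0.4001 = 5.309.
n = 5.309² + 3 = 28.18 + 3 = 31.2.
Round up.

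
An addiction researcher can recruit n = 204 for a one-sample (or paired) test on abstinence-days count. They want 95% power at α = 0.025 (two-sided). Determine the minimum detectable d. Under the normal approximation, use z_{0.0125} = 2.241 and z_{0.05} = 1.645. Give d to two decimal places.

d_min ≈ 0.27

For a single sample (or paired design) of n = 204: d_min = (z_{α/2} + z_β)/√n.
z-sum = 2.241 + 1.645 = 3.886.
d_min = 3.886 / √204 = 3.886 / 14.283 = 0.272.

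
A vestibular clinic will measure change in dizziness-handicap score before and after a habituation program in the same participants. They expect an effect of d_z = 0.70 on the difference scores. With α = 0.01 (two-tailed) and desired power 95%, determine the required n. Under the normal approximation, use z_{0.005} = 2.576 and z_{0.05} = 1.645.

For a paired (one-sample on differences) test: n = ((z_{α/2} + z_β) / d)².
z_{α/2} + z_β = 2.576 + 1.645 = 4.221.
n = (4.221 / 0.70)² = 6.030² = 36.36.
Round up.

n = 37 pairs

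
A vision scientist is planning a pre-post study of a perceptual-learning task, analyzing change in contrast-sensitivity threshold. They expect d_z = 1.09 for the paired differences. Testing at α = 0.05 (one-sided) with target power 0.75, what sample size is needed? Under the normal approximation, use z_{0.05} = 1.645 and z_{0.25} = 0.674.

n = 5 pairs

For a paired (one-sample on differences) test: n = ((z_{α} + z_β) / d)².
z_{α} + z_β = 1.645 + 0.674 = 2.319.
n = (2.319 / 1.09)² = 2.128² = 4.53.
Round up.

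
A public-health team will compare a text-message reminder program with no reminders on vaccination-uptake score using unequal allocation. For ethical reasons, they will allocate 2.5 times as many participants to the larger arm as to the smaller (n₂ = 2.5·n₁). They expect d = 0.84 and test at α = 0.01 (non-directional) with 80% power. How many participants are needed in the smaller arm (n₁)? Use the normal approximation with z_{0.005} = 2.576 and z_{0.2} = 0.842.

With allocation ratio k = n₂/n₁ = 2.5, Var(x̄₁−x̄₂) = σ²(1/n₁ + 1/(k·n₁)) = σ²·(k+1)/(k·n₁).
So n₁ = (1 + 1/k)·((z_{α/2} + z_β)/d)² = 1.400 × (3.418/0.84)².
n₁ = 1.400 × 16.56 = 23.2.
Round up: n₁ = 24, giving n₂ = 2.5 × 24 = 60.

n₁ = 24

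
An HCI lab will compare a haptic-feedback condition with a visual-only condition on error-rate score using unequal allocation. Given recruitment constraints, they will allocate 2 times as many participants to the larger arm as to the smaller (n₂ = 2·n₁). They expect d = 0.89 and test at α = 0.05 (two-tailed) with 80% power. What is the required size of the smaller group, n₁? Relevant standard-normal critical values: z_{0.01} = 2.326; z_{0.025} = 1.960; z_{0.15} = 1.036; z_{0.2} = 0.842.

n₁ = 15

With allocation ratio k = n₂/n₁ = 2, Var(x̄₁−x̄₂) = σ²(1/n₁ + 1/(k·n₁)) = σ²·(k+1)/(k·n₁).
So n₁ = (1 + 1/k)·((z_{α/2} + z_β)/d)² = 1.500 × (2.802/0.89)².
n₁ = 1.500 × 9.91 = 14.9.
Round up: n₁ = 15, giving n₂ = 2 × 15 = 30.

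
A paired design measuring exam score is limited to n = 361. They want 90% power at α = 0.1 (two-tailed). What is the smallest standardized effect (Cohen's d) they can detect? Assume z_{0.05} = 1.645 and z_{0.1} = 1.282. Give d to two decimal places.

For a single sample (or paired design) of n = 361: d_min = (z_{α/2} + z_β)/√n.
z-sum = 1.645 + 1.282 = 2.927.
d_min = 2.927 / √361 = 2.927 / 19.000 = 0.154.

d_min ≈ 0.15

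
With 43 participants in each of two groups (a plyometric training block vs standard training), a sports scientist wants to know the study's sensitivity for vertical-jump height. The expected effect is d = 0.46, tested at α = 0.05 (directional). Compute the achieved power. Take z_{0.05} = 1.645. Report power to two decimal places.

power ≈ 0.69

For two equal groups, power = Φ(d·√(n/2) − z_{α}).
d·√(n/2) = 0.46 × √(43/2) = 0.46 × 4.637 = 2.133.
z_β = 2.133 − 1.645 = 0.488.
Power = Φ(0.488) = 0.687.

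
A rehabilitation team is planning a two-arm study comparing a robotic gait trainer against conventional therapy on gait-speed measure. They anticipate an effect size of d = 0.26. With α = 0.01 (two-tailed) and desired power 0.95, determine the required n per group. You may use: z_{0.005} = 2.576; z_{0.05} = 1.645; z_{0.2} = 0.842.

For two independent groups with equal n: n = 2·((z_{α/2} + z_β) / d)².
z_{α/2} + z_β = 2.576 + 1.645 = 4.221.
n = 2 × (4.221 / 0.26)² = 2 × 16.235² = 2 × 263.56 = 527.1.
Round up to the next whole participant.

n = 528 per group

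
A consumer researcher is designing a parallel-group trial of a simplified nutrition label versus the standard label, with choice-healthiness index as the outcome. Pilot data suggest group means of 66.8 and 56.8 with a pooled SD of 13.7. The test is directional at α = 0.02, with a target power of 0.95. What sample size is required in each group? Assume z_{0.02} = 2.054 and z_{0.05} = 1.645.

Cohen's d = |M₁ − M₂| / SD_pooled = |66.8 − 56.8| / 13.7 = 10.0 / 13.7 = 0.730.
For two independent groups with equal n: n = 2·((z_{α} + z_β) / d)².
z_{α} + z_β = 2.054 + 1.645 = 3.699.
n = 2 × (3.699 / 0.730)² = 2 × 5.067² = 2 × 25.68 = 51.4.
Round up to the next whole participant.

n = 52 per group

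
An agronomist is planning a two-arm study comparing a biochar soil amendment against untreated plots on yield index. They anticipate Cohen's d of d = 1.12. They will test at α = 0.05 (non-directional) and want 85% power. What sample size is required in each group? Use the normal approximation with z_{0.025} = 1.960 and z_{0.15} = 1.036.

For two independent groups with equal n: n = 2·((z_{α/2} + z_β) / d)².
z_{α/2} + z_β = 1.960 + 1.036 = 2.996.
n = 2 × (2.996 / 1.12)² = 2 × 2.675² = 2 × 7.16 = 14.3.
Round up to the next whole participant.

n = 15 per group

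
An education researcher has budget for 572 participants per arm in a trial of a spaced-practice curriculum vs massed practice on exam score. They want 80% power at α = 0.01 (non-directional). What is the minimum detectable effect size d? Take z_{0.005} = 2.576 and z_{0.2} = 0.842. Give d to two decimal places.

For two independent groups of n = 572 each: d_min = (z_{α/2} + z_β)·√(2/n).
z-sum = 2.576 + 0.842 = 3.418.
d_min = 3.418 × √(2/572) = 3.418 × 0.0591 = 0.202.

d_min ≈ 0.20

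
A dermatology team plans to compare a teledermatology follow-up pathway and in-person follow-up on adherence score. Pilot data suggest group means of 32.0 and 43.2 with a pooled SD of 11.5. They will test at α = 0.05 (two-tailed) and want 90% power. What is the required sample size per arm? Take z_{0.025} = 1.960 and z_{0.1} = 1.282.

Cohen's d = |M₁ − M₂| / SD_pooled = |32.0 − 43.2| / 11.5 = 11.2 / 11.5 = 0.974.
For two independent groups with equal n: n = 2·((z_{α/2} + z_β) / d)².
z_{α/2} + z_β = 1.960 + 1.282 = 3.242.
n = 2 × (3.242 / 0.974)² = 2 × 3.329² = 2 × 11.08 = 22.2.
Round up to the next whole participant.

n = 23 per group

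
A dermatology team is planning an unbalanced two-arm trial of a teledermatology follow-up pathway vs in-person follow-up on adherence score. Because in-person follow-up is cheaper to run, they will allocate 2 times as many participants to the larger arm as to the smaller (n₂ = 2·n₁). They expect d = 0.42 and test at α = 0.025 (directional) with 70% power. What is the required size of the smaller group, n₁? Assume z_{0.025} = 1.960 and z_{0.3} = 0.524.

n₁ = 53

With allocation ratio k = n₂/n₁ = 2, Var(x̄₁−x̄₂) = σ²(1/n₁ + 1/(k·n₁)) = σ²·(k+1)/(k·n₁).
So n₁ = (1 + 1/k)·((z_{α} + z_β)/d)² = 1.500 × (2.484/0.42)².
n₁ = 1.500 × 34.98 = 52.5.
Round up: n₁ = 53, giving n₂ = 2 × 53 = 106.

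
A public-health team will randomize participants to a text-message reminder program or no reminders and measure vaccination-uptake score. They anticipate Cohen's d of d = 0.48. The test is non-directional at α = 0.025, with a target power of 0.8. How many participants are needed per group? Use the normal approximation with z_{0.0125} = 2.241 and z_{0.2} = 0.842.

n = 83 per group

For two independent groups with equal n: n = 2·((z_{α/2} + z_β) / d)².
z_{α/2} + z_β = 2.241 + 0.842 = 3.083.
n = 2 × (3.083 / 0.48)² = 2 × 6.423² = 2 × 41.25 = 82.5.
Round up to the next whole participant.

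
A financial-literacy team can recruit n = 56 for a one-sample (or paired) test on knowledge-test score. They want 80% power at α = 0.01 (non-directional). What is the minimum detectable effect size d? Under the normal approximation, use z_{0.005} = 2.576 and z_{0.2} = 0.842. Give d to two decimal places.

For a single sample (or paired design) of n = 56: d_min = (z_{α/2} + z_β)/√n.
z-sum = 2.576 + 0.842 = 3.418.
d_min = 3.418 / √56 = 3.418 / 7.483 = 0.457.

d_min ≈ 0.46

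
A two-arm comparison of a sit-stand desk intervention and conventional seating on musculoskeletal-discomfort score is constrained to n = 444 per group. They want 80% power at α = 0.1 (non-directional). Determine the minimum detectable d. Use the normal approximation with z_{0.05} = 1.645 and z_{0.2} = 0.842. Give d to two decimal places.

For two independent groups of n = 444 each: d_min = (z_{α/2} + z_β)·√(2/n).
z-sum = 1.645 + 0.842 = 2.487.
d_min = 2.487 × √(2/444) = 2.487 × 0.0671 = 0.167.

d_min ≈ 0.17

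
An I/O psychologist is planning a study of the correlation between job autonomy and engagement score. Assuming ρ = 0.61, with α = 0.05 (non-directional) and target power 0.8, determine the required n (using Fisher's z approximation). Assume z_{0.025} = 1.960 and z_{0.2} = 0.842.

n = 19

Fisher's z: C = ½·ln((1+r)/(1−r)) = ½·ln(4.1282) = 0.7089.
n = ((z_{α/2} + z_β)/C)² + 3.
(1.960 + 0.842) / 0.7089 = 2.802 / 0.7089 = 3.953.
n = 3.953² + 3 = 15.62 + 3 = 18.6.
Round up.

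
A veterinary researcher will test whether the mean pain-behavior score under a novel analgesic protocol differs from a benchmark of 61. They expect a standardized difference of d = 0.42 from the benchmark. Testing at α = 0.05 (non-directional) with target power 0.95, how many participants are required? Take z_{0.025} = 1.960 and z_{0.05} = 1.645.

n = 74

For a one-sample test: n = ((z_{α/2} + z_β) / d)².
z_{α/2} + z_β = 1.960 + 1.645 = 3.605.
n = (3.605 / 0.42)² = 8.583² = 73.67.
Round up.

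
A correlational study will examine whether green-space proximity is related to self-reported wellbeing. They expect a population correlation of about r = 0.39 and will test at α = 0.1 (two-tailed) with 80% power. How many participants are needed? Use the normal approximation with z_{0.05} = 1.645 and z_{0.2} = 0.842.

Fisher's z: C = ½·ln((1+r)/(1−r)) = ½·ln(2.2787) = 0.4118.
n = ((z_{α/2} + z_β)/C)² + 3.
(1.645 + 0.842) / 0.4118 = 2.487 / 0.4118 = 6.039.
n = 6.039² + 3 = 36.47 + 3 = 39.5.
Round up.

n = 40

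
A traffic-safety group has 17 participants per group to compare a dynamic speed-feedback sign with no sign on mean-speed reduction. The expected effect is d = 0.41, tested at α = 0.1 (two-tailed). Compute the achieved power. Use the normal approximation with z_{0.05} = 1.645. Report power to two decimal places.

power ≈ 0.33

For two equal groups, power = Φ(d·√(n/2) − z_{α/2}).
d·√(n/2) = 0.41 × √(17/2) = 0.41 × 2.915 = 1.195.
z_β = 1.195 − 1.645 = -0.450.
Power = Φ(-0.450) = 0.326.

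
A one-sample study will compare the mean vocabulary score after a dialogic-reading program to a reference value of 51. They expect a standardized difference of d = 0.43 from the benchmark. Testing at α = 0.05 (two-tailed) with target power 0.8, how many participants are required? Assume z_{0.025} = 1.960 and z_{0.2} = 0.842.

n = 43

For a one-sample test: n = ((z_{α/2} + z_β) / d)².
z_{α/2} + z_β = 1.960 + 0.842 = 2.802.
n = (2.802 / 0.43)² = 6.516² = 42.46.
Round up.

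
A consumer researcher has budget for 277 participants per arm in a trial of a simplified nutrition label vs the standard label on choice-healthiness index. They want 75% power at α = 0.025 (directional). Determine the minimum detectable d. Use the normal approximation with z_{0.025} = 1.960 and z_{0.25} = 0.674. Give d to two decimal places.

For two independent groups of n = 277 each: d_min = (z_{α} + z_β)·√(2/n).
z-sum = 1.960 + 0.674 = 2.634.
d_min = 2.634 × √(2/277) = 2.634 × 0.0850 = 0.224.

d_min ≈ 0.22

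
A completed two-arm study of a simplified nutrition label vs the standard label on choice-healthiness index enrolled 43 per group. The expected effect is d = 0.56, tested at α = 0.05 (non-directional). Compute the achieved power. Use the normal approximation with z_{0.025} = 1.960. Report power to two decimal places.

power ≈ 0.74

For two equal groups, power = Φ(d·√(n/2) − z_{α/2}).
d·√(n/2) = 0.56 × √(43/2) = 0.56 × 4.637 = 2.597.
z_β = 2.597 − 1.960 = 0.637.
Power = Φ(0.637) = 0.738.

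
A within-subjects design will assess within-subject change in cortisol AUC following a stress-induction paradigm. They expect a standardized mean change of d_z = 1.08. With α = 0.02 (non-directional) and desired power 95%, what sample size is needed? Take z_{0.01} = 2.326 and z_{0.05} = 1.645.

For a paired (one-sample on differences) test: n = ((z_{α/2} + z_β) / d)².
z_{α/2} + z_β = 2.326 + 1.645 = 3.971.
n = (3.971 / 1.08)² = 3.677² = 13.52.
Round up.

n = 14 pairs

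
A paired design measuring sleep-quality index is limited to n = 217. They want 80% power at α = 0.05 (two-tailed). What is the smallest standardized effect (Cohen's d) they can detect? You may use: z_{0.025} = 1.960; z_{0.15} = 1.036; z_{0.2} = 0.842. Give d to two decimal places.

For a single sample (or paired design) of n = 217: d_min = (z_{α/2} + z_β)/√n.
z-sum = 1.960 + 0.842 = 2.802.
d_min = 2.802 / √217 = 2.802 / 14.731 = 0.190.

d_min ≈ 0.19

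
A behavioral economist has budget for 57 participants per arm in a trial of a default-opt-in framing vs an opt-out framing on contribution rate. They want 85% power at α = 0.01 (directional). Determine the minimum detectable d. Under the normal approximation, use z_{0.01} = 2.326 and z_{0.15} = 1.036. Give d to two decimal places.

d_min ≈ 0.63

For two independent groups of n = 57 each: d_min = (z_{α} + z_β)·√(2/n).
z-sum = 2.326 + 1.036 = 3.362.
d_min = 3.362 × √(2/57) = 3.362 × 0.1873 = 0.630.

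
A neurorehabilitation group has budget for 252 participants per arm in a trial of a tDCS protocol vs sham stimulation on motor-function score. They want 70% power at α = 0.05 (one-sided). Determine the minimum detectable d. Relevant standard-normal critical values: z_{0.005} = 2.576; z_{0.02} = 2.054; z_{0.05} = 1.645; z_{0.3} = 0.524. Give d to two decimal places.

d_min ≈ 0.19

For two independent groups of n = 252 each: d_min = (z_{α} + z_β)·√(2/n).
z-sum = 1.645 + 0.524 = 2.169.
d_min = 2.169 × √(2/252) = 2.169 × 0.0891 = 0.193.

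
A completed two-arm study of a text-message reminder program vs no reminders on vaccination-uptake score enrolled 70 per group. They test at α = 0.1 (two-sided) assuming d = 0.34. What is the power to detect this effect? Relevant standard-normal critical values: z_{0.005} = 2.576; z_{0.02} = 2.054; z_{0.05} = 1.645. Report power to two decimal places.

For two equal groups, power = Φ(d·√(n/2) − z_{α/2}).
d·√(n/2) = 0.34 × √(70/2) = 0.34 × 5.916 = 2.011.
z_β = 2.011 − 1.645 = 0.366.
Power = Φ(0.366) = 0.643.

power ≈ 0.64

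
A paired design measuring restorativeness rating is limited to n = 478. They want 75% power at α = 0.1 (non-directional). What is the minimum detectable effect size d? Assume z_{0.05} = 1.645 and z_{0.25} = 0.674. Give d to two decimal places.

d_min ≈ 0.11

For a single sample (or paired design) of n = 478: d_min = (z_{α/2} + z_β)/√n.
z-sum = 1.645 + 0.674 = 2.319.
d_min = 2.319 / √478 = 2.319 / 21.863 = 0.106.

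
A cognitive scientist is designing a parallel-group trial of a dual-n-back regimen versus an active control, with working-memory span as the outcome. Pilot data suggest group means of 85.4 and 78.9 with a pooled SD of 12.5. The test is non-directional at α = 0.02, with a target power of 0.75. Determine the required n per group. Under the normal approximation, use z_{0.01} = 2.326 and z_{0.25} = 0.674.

Cohen's d = |M₁ − M₂| / SD_pooled = |85.4 − 78.9| / 12.5 = 6.5 / 12.5 = 0.520.
For two independent groups with equal n: n = 2·((z_{α/2} + z_β) / d)².
z_{α/2} + z_β = 2.326 + 0.674 = 3.000.
n = 2 × (3.000 / 0.520)² = 2 × 5.769² = 2 × 33.28 = 66.6.
Round up to the next whole participant.

n = 67 per group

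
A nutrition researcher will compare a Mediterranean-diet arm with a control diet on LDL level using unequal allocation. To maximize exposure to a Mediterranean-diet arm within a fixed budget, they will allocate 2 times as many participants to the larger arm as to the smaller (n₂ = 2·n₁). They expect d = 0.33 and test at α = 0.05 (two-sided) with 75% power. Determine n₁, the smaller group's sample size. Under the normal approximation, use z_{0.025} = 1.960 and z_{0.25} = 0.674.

With allocation ratio k = n₂/n₁ = 2, Var(x̄₁−x̄₂) = σ²(1/n₁ + 1/(k·n₁)) = σ²·(k+1)/(k·n₁).
So n₁ = (1 + 1/k)·((z_{α/2} + z_β)/d)² = 1.500 × (2.634/0.33)².
n₁ = 1.500 × 63.71 = 95.6.
Round up: n₁ = 96, giving n₂ = 2 × 96 = 192.

n₁ = 96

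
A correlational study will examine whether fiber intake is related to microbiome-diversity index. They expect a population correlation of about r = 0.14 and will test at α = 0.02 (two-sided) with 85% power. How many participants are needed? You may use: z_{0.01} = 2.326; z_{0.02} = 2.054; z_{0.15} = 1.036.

Fisher's z: C = ½·ln((1+r)/(1−r)) = ½·ln(1.3256) = 0.1409.
n = ((z_{α/2} + z_β)/C)² + 3.
(2.326 + 1.036) / 0.1409 = 3.362 / 0.1409 = 23.861.
n = 23.861² + 3 = 569.34 + 3 = 572.3.
Round up.

n = 573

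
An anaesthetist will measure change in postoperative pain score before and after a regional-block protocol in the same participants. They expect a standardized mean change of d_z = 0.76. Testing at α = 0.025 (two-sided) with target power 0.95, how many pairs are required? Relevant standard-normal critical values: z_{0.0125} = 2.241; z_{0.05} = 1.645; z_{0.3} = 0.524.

n = 27 pairs

For a paired (one-sample on differences) test: n = ((z_{α/2} + z_β) / d)².
z_{α/2} + z_β = 2.241 + 1.645 = 3.886.
n = (3.886 / 0.76)² = 5.113² = 26.14.
Round up.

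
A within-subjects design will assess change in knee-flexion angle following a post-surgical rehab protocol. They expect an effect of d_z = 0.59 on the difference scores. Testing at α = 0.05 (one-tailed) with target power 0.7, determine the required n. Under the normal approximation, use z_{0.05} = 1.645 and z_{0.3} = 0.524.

n = 14 pairs

For a paired (one-sample on differences) test: n = ((z_{α} + z_β) / d)².
z_{α} + z_β = 1.645 + 0.524 = 2.169.
n = (2.169 / 0.59)² = 3.676² = 13.51.
Round up.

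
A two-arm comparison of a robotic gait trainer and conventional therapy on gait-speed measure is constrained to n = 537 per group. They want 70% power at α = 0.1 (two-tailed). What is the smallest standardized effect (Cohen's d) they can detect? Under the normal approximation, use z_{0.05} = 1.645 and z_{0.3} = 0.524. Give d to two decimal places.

d_min ≈ 0.13

For two independent groups of n = 537 each: d_min = (z_{α/2} + z_β)·√(2/n).
z-sum = 1.645 + 0.524 = 2.169.
d_min = 2.169 × √(2/537) = 2.169 × 0.0610 = 0.132.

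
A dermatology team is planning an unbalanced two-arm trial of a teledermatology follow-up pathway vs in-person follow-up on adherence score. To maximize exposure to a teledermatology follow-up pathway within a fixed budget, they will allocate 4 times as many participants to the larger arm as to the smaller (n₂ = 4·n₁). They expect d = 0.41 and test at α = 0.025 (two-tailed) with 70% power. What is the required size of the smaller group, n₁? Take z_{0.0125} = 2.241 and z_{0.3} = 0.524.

With allocation ratio k = n₂/n₁ = 4, Var(x̄₁−x̄₂) = σ²(1/n₁ + 1/(k·n₁)) = σ²·(k+1)/(k·n₁).
So n₁ = (1 + 1/k)·((z_{α/2} + z_β)/d)² = 1.250 × (2.765/0.41)².
n₁ = 1.250 × 45.48 = 56.9.
Round up: n₁ = 57, giving n₂ = 4 × 57 = 228.

n₁ = 57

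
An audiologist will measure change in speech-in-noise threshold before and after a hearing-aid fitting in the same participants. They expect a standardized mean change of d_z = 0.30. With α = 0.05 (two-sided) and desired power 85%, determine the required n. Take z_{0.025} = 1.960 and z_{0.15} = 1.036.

For a paired (one-sample on differences) test: n = ((z_{α/2} + z_β) / d)².
z_{α/2} + z_β = 1.960 + 1.036 = 2.996.
n = (2.996 / 0.30)² = 9.987² = 99.73.
Round up.

n = 100 pairs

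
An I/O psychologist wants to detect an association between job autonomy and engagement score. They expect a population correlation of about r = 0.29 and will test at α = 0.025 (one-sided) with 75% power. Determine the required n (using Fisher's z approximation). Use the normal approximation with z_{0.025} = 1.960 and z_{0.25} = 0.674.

Fisher's z: C = ½·ln((1+r)/(1−r)) = ½·ln(1.8169) = 0.2986.
n = ((z_{α} + z_β)/C)² + 3.
(1.960 + 0.674) / 0.2986 = 2.634 / 0.2986 = 8.821.
n = 8.821² + 3 = 77.81 + 3 = 80.8.
Round up.

n = 81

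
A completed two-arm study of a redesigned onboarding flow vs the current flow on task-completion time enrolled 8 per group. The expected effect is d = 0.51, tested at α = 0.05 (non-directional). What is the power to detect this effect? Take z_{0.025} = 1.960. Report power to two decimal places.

For two equal groups, power = Φ(d·√(n/2) − z_{α/2}).
d·√(n/2) = 0.51 × √(8/2) = 0.51 × 2.000 = 1.020.
z_β = 1.020 − 1.960 = -0.940.
Power = Φ(-0.940) = 0.174.

power ≈ 0.17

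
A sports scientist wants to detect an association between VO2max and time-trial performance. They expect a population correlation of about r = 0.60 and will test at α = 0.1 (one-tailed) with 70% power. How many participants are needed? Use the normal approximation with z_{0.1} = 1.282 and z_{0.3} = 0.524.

Fisher's z: C = ½·ln((1+r)/(1−r)) = ½·ln(4.0000) = 0.6931.
n = ((z_{α} + z_β)/C)² + 3.
(1.282 + 0.524) / 0.6931 = 1.806 / 0.6931 = 2.606.
n = 2.606² + 3 = 6.79 + 3 = 9.8.
Round up.

n = 10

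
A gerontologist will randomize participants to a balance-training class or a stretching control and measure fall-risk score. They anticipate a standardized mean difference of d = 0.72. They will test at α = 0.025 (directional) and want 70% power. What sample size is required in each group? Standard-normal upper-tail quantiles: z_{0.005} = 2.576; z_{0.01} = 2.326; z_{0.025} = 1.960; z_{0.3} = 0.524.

n = 24 per group

For two independent groups with equal n: n = 2·((z_{α} + z_β) / d)².
z_{α} + z_β = 1.960 + 0.524 = 2.484.
n = 2 × (2.484 / 0.72)² = 2 × 3.450² = 2 × 11.90 = 23.8.
Round up to the next whole participant.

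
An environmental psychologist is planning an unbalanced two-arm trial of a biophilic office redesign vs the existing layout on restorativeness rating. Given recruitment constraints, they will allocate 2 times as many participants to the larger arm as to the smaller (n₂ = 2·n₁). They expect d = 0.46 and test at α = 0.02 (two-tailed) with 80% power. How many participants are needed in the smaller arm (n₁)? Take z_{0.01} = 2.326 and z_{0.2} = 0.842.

n₁ = 72

With allocation ratio k = n₂/n₁ = 2, Var(x̄₁−x̄₂) = σ²(1/n₁ + 1/(k·n₁)) = σ²·(k+1)/(k·n₁).
So n₁ = (1 + 1/k)·((z_{α/2} + z_β)/d)² = 1.500 × (3.168/0.46)².
n₁ = 1.500 × 47.43 = 71.1.
Round up: n₁ = 72, giving n₂ = 2 × 72 = 144.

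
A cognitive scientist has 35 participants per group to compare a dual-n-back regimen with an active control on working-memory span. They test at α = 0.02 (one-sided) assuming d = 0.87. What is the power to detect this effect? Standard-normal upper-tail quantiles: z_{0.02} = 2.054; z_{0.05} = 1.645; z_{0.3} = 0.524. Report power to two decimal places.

power ≈ 0.94

For two equal groups, power = Φ(d·√(n/2) − z_{α}).
d·√(n/2) = 0.87 × √(35/2) = 0.87 × 4.183 = 3.639.
z_β = 3.639 − 2.054 = 1.585.
Power = Φ(1.585) = 0.944.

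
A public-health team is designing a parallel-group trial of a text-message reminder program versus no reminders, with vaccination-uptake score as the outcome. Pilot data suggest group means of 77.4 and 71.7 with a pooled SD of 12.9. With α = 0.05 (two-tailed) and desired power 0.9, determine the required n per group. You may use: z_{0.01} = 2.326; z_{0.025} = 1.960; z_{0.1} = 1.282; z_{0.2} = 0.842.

Cohen's d = |M₁ − M₂| / SD_pooled = |77.4 − 71.7| / 12.9 = 5.7 / 12.9 = 0.442.
For two independent groups with equal n: n = 2·((z_{α/2} + z_β) / d)².
z_{α/2} + z_β = 1.960 + 1.282 = 3.242.
n = 2 × (3.242 / 0.442)² = 2 × 7.335² = 2 × 53.80 = 107.6.
Round up to the next whole participant.

n = 108 per group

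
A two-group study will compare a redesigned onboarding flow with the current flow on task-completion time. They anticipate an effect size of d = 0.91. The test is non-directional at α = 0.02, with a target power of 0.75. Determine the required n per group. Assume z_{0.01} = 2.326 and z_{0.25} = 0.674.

For two independent groups with equal n: n = 2·((z_{α/2} + z_β) / d)².
z_{α/2} + z_β = 2.326 + 0.674 = 3.000.
n = 2 × (3.000 / 0.91)² = 2 × 3.297² = 2 × 10.87 = 21.7.
Round up to the next whole participant.

n = 22 per group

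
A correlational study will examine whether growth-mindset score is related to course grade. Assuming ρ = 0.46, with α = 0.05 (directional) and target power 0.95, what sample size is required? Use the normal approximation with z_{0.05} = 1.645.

Fisher's z: C = ½·ln((1+r)/(1−r)) = ½·ln(2.7037) = 0.4973.
n = ((z_{α} + z_β)/C)² + 3.
(1.645 + 1.645) / 0.4973 = 3.290 / 0.4973 = 6.616.
n = 6.616² + 3 = 43.77 + 3 = 46.8.
Round up.

n = 47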